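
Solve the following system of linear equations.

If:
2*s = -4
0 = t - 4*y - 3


Then:
s = -2
t = 4*y + 3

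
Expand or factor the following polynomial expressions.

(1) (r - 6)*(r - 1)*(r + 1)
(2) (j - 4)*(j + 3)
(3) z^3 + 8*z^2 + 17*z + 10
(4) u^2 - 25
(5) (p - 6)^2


(1) = r^3 - 6*r^2 - r + 6
(2) = j^2 - j - 12
(3) = (z + 1)*(z + 2)*(z + 5)
(4) = (u - 5)*(u + 5)
(5) = p^2 - 12*p + 36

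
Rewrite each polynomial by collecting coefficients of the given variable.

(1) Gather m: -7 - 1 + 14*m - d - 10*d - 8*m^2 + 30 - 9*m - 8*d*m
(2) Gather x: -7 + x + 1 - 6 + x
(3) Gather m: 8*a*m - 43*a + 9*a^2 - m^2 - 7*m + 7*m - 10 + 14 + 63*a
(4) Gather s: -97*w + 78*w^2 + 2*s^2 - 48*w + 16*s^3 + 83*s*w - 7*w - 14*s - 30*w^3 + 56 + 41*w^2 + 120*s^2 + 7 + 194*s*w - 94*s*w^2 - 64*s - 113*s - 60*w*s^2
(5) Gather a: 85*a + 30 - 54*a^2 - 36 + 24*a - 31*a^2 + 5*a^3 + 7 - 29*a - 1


(1) = -11*d - 8*m^2 + m*(5 - 8*d) + 22
(2) = 2*x - 12
(3) = 9*a^2 + 8*a*m + 20*a - m^2 + 4
(4) = 16*s^3 + s^2*(122 - 60*w) + s*(-94*w^2 + 277*w - 191) - 30*w^3 + 119*w^2 - 152*w + 63
(5) = 5*a^3 - 85*a^2 + 80*a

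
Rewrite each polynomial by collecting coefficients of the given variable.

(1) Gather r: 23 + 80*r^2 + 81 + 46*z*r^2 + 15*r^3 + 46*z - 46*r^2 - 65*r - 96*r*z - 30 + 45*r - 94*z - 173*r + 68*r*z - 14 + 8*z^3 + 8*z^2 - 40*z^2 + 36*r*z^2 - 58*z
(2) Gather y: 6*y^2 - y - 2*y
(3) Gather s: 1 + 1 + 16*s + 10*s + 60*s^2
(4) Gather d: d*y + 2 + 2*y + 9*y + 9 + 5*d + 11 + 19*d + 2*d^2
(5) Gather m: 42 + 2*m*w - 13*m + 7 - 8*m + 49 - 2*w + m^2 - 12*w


(1) = 15*r^3 + r^2*(46*z + 34) + r*(36*z^2 - 28*z - 193) + 8*z^3 - 32*z^2 - 106*z + 60
(2) = 6*y^2 - 3*y
(3) = 60*s^2 + 26*s + 2
(4) = 2*d^2 + d*(y + 24) + 11*y + 22
(5) = m^2 + m*(2*w - 21) - 14*w + 98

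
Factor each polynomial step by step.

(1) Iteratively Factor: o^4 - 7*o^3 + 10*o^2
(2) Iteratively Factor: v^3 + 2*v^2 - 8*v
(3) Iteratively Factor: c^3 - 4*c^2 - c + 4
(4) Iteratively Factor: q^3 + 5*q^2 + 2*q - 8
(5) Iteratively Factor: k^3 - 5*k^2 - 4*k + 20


(1) = (o - 5)*(o^3 - 2*o^2) = o*(o - 5)*(o^2 - 2*o) = o^2*(o - 5)*(o - 2)
(2) = (v + 4)*(v^2 - 2*v) = (v - 2)*(v + 4)*(v)
(3) = (c - 4)*(c^2 - 1) = (c - 4)*(c - 1)*(c + 1)
(4) = (q - 1)*(q^2 + 6*q + 8) = (q - 1)*(q + 4)*(q + 2)
(5) = (k - 2)*(k^2 - 3*k - 10) = (k - 5)*(k - 2)*(k + 2)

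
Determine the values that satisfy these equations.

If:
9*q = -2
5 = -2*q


Then:
No Solution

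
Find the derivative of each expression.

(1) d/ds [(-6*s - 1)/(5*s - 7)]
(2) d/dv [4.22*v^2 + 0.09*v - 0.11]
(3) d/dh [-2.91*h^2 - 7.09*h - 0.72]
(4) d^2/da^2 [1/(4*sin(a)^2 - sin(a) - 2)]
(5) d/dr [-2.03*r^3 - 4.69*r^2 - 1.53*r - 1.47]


(1) = 47/(5*s - 7)^2
(2) = 8.44*v + 0.09
(3) = -5.82*h - 7.09
(4) = (64*sin(a)^4 - 12*sin(a)^3 - 63*sin(a)^2 + 22*sin(a) - 18)/(sin(a) + 2*cos(2*a))^3
(5) = -6.09*r^2 - 9.38*r - 1.53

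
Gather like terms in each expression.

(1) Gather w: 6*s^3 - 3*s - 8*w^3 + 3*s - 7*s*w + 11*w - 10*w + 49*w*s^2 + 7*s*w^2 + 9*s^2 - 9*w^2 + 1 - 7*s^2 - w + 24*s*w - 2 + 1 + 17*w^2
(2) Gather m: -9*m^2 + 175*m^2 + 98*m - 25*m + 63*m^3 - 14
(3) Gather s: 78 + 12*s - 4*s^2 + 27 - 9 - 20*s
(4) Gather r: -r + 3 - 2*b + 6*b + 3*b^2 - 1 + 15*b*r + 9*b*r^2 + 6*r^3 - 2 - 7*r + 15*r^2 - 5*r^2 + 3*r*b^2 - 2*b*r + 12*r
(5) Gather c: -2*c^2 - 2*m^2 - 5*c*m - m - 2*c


(1) = 6*s^3 + 2*s^2 - 8*w^3 + w^2*(7*s + 8) + w*(49*s^2 + 17*s)
(2) = 63*m^3 + 166*m^2 + 73*m - 14
(3) = -4*s^2 - 8*s + 96
(4) = 3*b^2 + 4*b + 6*r^3 + r^2*(9*b + 10) + r*(3*b^2 + 13*b + 4)
(5) = -2*c^2 + c*(-5*m - 2) - 2*m^2 - m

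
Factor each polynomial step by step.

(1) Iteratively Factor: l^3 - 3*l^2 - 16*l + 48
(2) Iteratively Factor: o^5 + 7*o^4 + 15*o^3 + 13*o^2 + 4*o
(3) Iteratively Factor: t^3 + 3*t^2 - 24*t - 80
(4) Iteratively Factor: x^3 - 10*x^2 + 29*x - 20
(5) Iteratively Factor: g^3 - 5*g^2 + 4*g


(1) = (l - 3)*(l^2 - 16) = (l - 4)*(l - 3)*(l + 4)
(2) = (o + 4)*(o^4 + 3*o^3 + 3*o^2 + o) = (o + 1)*(o + 4)*(o^3 + 2*o^2 + o) = (o + 1)^2*(o + 4)*(o^2 + o) = o*(o + 1)^2*(o + 4)*(o + 1)
(3) = (t - 5)*(t^2 + 8*t + 16) = (t - 5)*(t + 4)*(t + 4)
(4) = (x - 4)*(x^2 - 6*x + 5) = (x - 4)*(x - 1)*(x - 5)
(5) = (g)*(g^2 - 5*g + 4) = g*(g - 4)*(g - 1)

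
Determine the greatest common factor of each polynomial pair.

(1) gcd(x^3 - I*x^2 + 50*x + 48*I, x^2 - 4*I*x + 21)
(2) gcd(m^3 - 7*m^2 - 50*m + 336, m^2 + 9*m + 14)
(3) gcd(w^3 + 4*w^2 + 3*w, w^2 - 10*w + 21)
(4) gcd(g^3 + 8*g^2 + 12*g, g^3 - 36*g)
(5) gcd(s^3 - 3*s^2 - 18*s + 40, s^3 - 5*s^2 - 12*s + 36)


(1) = 1
(2) = gcd((m - 8)*(m - 6)*(m + 7), (m + 2)*(m + 7)) = m + 7
(3) = 1
(4) = g^2 + 6*g
(5) = s - 2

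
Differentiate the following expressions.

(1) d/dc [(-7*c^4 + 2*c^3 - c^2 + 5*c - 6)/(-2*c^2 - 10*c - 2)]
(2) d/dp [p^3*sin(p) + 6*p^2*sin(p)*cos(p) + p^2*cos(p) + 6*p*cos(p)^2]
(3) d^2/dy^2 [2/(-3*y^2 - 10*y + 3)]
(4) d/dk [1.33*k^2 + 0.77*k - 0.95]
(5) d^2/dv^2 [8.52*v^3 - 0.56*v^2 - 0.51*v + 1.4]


(1) = (14*c^5 + 103*c^4 + 8*c^3 + 4*c^2 - 10*c - 35)/(2*(c^4 + 10*c^3 + 27*c^2 + 10*c + 1))
(2) = p^3*cos(p) + 2*p^2*sin(p) + 12*p^2*cos(p)^2 - 6*p^2 + 2*p*cos(p) + 6*cos(p)^2
(3) = 4*(9*y^2 + 30*y - 4*(3*y + 5)^2 - 9)/(3*y^2 + 10*y - 3)^3
(4) = 2.66*k + 0.77
(5) = 51.12*v - 1.12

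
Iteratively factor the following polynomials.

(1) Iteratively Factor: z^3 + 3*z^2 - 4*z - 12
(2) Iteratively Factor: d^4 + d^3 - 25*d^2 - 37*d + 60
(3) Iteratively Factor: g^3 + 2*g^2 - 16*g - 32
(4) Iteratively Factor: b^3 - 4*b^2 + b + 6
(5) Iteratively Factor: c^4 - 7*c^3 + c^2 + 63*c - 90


(1) = (z - 2)*(z^2 + 5*z + 6) = (z - 2)*(z + 2)*(z + 3)
(2) = (d - 1)*(d^3 + 2*d^2 - 23*d - 60) = (d - 1)*(d + 4)*(d^2 - 2*d - 15) = (d - 1)*(d + 3)*(d + 4)*(d - 5)
(3) = (g + 4)*(g^2 - 2*g - 8) = (g + 2)*(g + 4)*(g - 4)
(4) = (b + 1)*(b^2 - 5*b + 6) = (b - 2)*(b + 1)*(b - 3)
(5) = (c - 5)*(c^3 - 2*c^2 - 9*c + 18) = (c - 5)*(c - 3)*(c^2 + c - 6) = (c - 5)*(c - 3)*(c - 2)*(c + 3)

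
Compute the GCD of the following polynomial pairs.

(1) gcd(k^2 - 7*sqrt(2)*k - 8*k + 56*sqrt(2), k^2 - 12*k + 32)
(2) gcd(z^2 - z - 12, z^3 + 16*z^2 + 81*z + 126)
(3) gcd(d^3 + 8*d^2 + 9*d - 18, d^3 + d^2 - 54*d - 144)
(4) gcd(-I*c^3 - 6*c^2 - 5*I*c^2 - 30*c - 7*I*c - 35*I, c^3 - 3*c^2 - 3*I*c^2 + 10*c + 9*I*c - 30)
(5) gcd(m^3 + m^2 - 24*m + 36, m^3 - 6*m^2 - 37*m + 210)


(1) = k - 8
(2) = z + 3
(3) = gcd((d - 1)*(d + 3)*(d + 6), (d - 8)*(d + 3)*(d + 6)) = d^2 + 9*d + 18
(4) = gcd((c + 5)*(c - 7*I)*(-I*c + 1), (c - 3)*(c - 5*I)*(c + 2*I)) = 1
(5) = gcd((m - 3)*(m - 2)*(m + 6), (m - 7)*(m - 5)*(m + 6)) = m + 6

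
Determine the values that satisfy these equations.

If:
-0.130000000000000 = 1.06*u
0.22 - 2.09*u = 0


Then:
No Solution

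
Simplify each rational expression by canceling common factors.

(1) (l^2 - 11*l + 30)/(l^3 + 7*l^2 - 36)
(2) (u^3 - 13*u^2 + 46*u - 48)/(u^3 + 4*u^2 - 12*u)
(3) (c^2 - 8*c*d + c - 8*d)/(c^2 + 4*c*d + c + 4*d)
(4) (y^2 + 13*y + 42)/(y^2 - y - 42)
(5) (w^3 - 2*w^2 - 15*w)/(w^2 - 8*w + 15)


(1) = (l^2 - 11*l + 30)/(l^3 + 7*l^2 - 36)
(2) = (u^2 - 11*u + 24)/(u^2 + 6*u)
(3) = (c - 8*d)/(c + 4*d)
(4) = (y + 7)/(y - 7)
(5) = (w^2 + 3*w)/(w - 3)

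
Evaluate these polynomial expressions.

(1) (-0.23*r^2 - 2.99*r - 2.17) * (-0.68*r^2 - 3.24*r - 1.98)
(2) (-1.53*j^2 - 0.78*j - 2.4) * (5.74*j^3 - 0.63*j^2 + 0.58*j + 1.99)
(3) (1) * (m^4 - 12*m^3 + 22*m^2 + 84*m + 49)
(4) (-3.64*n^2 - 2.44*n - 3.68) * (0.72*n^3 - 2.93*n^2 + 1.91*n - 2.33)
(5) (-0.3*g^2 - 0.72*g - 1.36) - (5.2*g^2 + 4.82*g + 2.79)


(1) = 0.1564*r^4 + 2.7784*r^3 + 11.6186*r^2 + 12.951*r + 4.2966
(2) = -8.7822*j^5 - 3.5133*j^4 - 14.172*j^3 - 1.9851*j^2 - 2.9442*j - 4.776
(3) = m^4 - 12*m^3 + 22*m^2 + 84*m + 49
(4) = -2.6208*n^5 + 8.9084*n^4 - 2.4528*n^3 + 14.6032*n^2 - 1.3436*n + 8.5744
(5) = -5.5*g^2 - 5.54*g - 4.15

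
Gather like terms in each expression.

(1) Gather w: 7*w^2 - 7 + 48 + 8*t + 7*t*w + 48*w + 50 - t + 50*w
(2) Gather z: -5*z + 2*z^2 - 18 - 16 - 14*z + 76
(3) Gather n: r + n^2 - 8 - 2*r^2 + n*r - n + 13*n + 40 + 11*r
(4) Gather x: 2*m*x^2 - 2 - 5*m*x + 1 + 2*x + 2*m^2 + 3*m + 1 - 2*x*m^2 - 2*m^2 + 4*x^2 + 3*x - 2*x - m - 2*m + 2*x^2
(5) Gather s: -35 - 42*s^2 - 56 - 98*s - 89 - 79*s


(1) = 7*t + 7*w^2 + w*(7*t + 98) + 91
(2) = 2*z^2 - 19*z + 42
(3) = n^2 + n*(r + 12) - 2*r^2 + 12*r + 32
(4) = x^2*(2*m + 6) + x*(-2*m^2 - 5*m + 3)
(5) = -42*s^2 - 177*s - 180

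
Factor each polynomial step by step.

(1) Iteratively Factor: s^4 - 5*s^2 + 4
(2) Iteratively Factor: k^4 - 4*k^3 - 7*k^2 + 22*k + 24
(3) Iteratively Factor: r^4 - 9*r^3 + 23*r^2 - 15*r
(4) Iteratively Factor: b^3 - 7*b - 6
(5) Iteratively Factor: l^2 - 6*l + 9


(1) = (s + 2)*(s^3 - 2*s^2 - s + 2) = (s + 1)*(s + 2)*(s^2 - 3*s + 2) = (s - 2)*(s + 1)*(s + 2)*(s - 1)
(2) = (k + 1)*(k^3 - 5*k^2 - 2*k + 24) = (k + 1)*(k + 2)*(k^2 - 7*k + 12) = (k - 4)*(k + 1)*(k + 2)*(k - 3)
(3) = (r - 3)*(r^3 - 6*r^2 + 5*r) = (r - 5)*(r - 3)*(r^2 - r) = (r - 5)*(r - 3)*(r - 1)*(r)
(4) = (b + 1)*(b^2 - b - 6) = (b + 1)*(b + 2)*(b - 3)
(5) = (l - 3)*(l - 3)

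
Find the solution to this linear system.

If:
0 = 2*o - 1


Then:
o = 1/2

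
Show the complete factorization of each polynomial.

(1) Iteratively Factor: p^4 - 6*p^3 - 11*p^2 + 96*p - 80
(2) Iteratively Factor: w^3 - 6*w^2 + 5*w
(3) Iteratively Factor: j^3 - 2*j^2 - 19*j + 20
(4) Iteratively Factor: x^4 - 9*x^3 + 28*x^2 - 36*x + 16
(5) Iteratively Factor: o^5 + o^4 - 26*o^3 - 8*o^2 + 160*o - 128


(1) = (p - 1)*(p^3 - 5*p^2 - 16*p + 80) = (p - 1)*(p + 4)*(p^2 - 9*p + 20) = (p - 4)*(p - 1)*(p + 4)*(p - 5)
(2) = (w - 1)*(w^2 - 5*w) = (w - 5)*(w - 1)*(w)
(3) = (j + 4)*(j^2 - 6*j + 5) = (j - 1)*(j + 4)*(j - 5)
(4) = (x - 2)*(x^3 - 7*x^2 + 14*x - 8) = (x - 4)*(x - 2)*(x^2 - 3*x + 2) = (x - 4)*(x - 2)^2*(x - 1)
(5) = (o - 4)*(o^4 + 5*o^3 - 6*o^2 - 32*o + 32) = (o - 4)*(o - 1)*(o^3 + 6*o^2 - 32) = (o - 4)*(o - 1)*(o + 4)*(o^2 + 2*o - 8) = (o - 4)*(o - 1)*(o + 4)^2*(o - 2)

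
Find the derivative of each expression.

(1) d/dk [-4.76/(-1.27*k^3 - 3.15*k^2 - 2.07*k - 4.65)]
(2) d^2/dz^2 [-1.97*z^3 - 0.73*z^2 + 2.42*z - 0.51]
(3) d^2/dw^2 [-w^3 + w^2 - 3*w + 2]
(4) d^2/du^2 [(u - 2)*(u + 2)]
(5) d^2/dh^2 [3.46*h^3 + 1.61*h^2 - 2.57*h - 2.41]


(1) = (-18.1356*k^2 - 29.988*k - 9.8532)/(1.27*k^3 + 3.15*k^2 + 2.07*k + 4.65)^2
(2) = -11.82*z - 1.46
(3) = 2 - 6*w
(4) = 2
(5) = 20.76*h + 3.22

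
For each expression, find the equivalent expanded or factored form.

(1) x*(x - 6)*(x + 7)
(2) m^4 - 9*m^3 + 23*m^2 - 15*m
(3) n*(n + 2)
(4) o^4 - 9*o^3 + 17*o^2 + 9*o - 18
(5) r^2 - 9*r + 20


(1) = x^3 + x^2 - 42*x
(2) = m*(m - 5)*(m - 3)*(m - 1)
(3) = n^2 + 2*n
(4) = (o - 6)*(o - 3)*(o - 1)*(o + 1)
(5) = (r - 5)*(r - 4)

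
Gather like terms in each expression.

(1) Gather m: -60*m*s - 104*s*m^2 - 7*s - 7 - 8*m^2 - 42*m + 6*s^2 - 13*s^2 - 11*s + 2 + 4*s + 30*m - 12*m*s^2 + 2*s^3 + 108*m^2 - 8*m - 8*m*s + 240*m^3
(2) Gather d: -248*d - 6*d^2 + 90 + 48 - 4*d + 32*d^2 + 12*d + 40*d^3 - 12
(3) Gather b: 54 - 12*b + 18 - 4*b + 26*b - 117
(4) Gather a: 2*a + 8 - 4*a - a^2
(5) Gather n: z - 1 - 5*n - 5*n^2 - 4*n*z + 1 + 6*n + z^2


(1) = 240*m^3 + m^2*(100 - 104*s) + m*(-12*s^2 - 68*s - 20) + 2*s^3 - 7*s^2 - 14*s - 5
(2) = 40*d^3 + 26*d^2 - 240*d + 126
(3) = 10*b - 45
(4) = -a^2 - 2*a + 8
(5) = -5*n^2 + n*(1 - 4*z) + z^2 + z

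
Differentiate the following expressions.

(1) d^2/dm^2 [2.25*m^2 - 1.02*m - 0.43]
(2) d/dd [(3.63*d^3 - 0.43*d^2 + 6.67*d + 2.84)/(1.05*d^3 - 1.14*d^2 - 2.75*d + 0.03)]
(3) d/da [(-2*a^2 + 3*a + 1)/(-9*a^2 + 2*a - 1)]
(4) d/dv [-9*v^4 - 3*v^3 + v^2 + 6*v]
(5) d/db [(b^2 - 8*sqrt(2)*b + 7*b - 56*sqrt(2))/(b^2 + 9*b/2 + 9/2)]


(1) = 4.50000000000000
(2) = (-3.6867*d^4 - 33.972*d^3 + 0.167*d^2 + 6.4494*d + 8.0101)/(1.1025*d^6 - 2.394*d^5 - 4.4754*d^4 + 6.333*d^3 + 7.4941*d^2 - 0.165*d + 0.0009)
(3) = (23*a^2 + 22*a - 5)/(81*a^4 - 36*a^3 + 22*a^2 - 4*a + 1)
(4) = -36*v^3 - 9*v^2 + 2*v + 6
(5) = 2*(-5*b^2 + 16*sqrt(2)*b^2 + 18*b + 224*sqrt(2)*b + 63 + 432*sqrt(2))/(4*b^4 + 36*b^3 + 117*b^2 + 162*b + 81)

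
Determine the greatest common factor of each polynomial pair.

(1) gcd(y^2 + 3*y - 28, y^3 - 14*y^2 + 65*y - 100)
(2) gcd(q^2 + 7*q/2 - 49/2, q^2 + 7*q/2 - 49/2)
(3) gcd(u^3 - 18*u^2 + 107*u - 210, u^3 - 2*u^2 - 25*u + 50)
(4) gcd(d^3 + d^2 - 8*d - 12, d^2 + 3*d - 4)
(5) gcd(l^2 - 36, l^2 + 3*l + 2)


(1) = gcd((y - 4)*(y + 7), (y - 5)^2*(y - 4)) = y - 4
(2) = gcd((q - 7/2)*(q + 7), (q - 7/2)*(q + 7)) = q^2 + 7*q/2 - 49/2
(3) = gcd((u - 7)*(u - 6)*(u - 5), (u - 5)*(u - 2)*(u + 5)) = u - 5
(4) = 1
(5) = gcd((l - 6)*(l + 6), (l + 1)*(l + 2)) = 1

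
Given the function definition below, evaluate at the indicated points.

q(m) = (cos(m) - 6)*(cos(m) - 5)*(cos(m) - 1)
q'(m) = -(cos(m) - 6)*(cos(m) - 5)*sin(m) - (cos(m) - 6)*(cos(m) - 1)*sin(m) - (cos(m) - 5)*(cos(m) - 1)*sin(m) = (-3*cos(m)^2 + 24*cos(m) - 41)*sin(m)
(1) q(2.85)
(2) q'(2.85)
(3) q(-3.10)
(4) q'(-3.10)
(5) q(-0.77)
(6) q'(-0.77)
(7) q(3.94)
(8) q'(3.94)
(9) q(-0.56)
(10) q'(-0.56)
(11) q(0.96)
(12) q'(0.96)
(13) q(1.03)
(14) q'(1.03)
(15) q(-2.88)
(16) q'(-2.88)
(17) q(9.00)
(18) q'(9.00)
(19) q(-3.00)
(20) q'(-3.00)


(1) = -81.16
(2) = -19.19
(3) = -83.94
(4) = 2.83
(5) = -6.38
(6) = 17.62
(7) = -64.80
(8) = 42.41
(9) = -3.27
(10) = 12.12
(11) = -10.24
(12) = -23.12
(13) = -11.94
(14) = -25.24
(15) = -81.70
(16) = 17.32
(17) = -78.07
(18) = -26.94
(19) = -83.32
(20) = 9.55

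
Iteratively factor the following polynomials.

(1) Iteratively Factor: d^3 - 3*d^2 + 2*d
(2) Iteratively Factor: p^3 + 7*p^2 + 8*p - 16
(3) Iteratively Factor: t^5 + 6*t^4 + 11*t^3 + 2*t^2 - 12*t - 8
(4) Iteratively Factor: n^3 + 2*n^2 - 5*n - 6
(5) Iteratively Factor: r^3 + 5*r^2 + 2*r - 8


(1) = (d - 1)*(d^2 - 2*d) = (d - 2)*(d - 1)*(d)
(2) = (p - 1)*(p^2 + 8*p + 16) = (p - 1)*(p + 4)*(p + 4)
(3) = (t - 1)*(t^4 + 7*t^3 + 18*t^2 + 20*t + 8) = (t - 1)*(t + 2)*(t^3 + 5*t^2 + 8*t + 4) = (t - 1)*(t + 2)^2*(t^2 + 3*t + 2) = (t - 1)*(t + 1)*(t + 2)^2*(t + 2)
(4) = (n - 2)*(n^2 + 4*n + 3) = (n - 2)*(n + 1)*(n + 3)
(5) = (r + 4)*(r^2 + r - 2) = (r - 1)*(r + 4)*(r + 2)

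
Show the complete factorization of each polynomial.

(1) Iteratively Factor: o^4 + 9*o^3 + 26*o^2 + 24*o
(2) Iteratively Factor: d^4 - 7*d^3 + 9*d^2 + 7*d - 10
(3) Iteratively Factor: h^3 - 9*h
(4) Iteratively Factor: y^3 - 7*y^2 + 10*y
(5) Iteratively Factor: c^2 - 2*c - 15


(1) = (o + 3)*(o^3 + 6*o^2 + 8*o) = (o + 2)*(o + 3)*(o^2 + 4*o) = o*(o + 2)*(o + 3)*(o + 4)
(2) = (d - 1)*(d^3 - 6*d^2 + 3*d + 10) = (d - 1)*(d + 1)*(d^2 - 7*d + 10) = (d - 2)*(d - 1)*(d + 1)*(d - 5)
(3) = (h + 3)*(h^2 - 3*h) = (h - 3)*(h + 3)*(h)
(4) = (y - 2)*(y^2 - 5*y) = (y - 5)*(y - 2)*(y)
(5) = (c - 5)*(c + 3)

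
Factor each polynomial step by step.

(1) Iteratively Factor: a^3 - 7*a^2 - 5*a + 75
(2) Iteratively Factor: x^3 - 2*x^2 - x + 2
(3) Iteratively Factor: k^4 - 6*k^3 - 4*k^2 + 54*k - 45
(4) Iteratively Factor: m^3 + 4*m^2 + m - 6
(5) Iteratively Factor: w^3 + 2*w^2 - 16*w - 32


(1) = (a + 3)*(a^2 - 10*a + 25) = (a - 5)*(a + 3)*(a - 5)
(2) = (x - 2)*(x^2 - 1) = (x - 2)*(x + 1)*(x - 1)
(3) = (k - 3)*(k^3 - 3*k^2 - 13*k + 15) = (k - 5)*(k - 3)*(k^2 + 2*k - 3) = (k - 5)*(k - 3)*(k - 1)*(k + 3)
(4) = (m - 1)*(m^2 + 5*m + 6) = (m - 1)*(m + 2)*(m + 3)
(5) = (w + 2)*(w^2 - 16) = (w - 4)*(w + 2)*(w + 4)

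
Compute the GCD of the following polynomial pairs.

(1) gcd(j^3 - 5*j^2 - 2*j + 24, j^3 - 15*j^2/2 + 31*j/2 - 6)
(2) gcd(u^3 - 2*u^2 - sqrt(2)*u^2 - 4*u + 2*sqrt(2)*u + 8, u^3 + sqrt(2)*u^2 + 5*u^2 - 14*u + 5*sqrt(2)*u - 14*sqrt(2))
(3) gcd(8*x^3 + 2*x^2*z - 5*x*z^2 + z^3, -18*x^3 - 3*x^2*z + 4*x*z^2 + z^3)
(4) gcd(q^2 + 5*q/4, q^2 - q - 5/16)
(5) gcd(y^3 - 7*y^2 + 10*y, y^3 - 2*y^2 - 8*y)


(1) = j^2 - 7*j + 12
(2) = u^2 + u*(-2 + sqrt(2)) - 2*sqrt(2)
(3) = 2*x - z
(4) = gcd(q*(q + 5/4), (q - 5/4)*(q + 1/4)) = 1
(5) = y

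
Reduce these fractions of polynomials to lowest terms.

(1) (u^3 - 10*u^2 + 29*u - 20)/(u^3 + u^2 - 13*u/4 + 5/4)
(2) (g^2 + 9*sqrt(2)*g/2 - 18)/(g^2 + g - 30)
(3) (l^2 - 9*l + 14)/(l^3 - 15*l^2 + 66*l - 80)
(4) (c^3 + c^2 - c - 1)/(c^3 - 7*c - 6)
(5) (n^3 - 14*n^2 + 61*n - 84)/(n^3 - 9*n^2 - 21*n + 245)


(1) = (4*u^2 - 36*u + 80)/(4*u^2 + 8*u - 5)
(2) = (2*g^2 + 9*sqrt(2)*g - 36)/(2*g^2 + 2*g - 60)
(3) = (l - 7)/(l^2 - 13*l + 40)
(4) = (c^2 - 1)/(c^2 - c - 6)
(5) = (n^2 - 7*n + 12)/(n^2 - 2*n - 35)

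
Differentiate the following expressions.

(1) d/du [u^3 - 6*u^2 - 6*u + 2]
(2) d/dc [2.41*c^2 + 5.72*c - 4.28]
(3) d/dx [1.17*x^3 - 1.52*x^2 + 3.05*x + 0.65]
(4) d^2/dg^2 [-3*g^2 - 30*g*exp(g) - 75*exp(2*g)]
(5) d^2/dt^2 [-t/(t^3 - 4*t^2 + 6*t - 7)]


(1) = 3*u^2 - 12*u - 6
(2) = 4.82*c + 5.72
(3) = 3.51*x^2 - 3.04*x + 3.05
(4) = -30*g*exp(g) - 300*exp(2*g) - 60*exp(g) - 6
(5) = 2*(-t*(3*t^2 - 8*t + 6)^2 + (3*t^2 + t*(3*t - 4) - 8*t + 6)*(t^3 - 4*t^2 + 6*t - 7))/(t^3 - 4*t^2 + 6*t - 7)^3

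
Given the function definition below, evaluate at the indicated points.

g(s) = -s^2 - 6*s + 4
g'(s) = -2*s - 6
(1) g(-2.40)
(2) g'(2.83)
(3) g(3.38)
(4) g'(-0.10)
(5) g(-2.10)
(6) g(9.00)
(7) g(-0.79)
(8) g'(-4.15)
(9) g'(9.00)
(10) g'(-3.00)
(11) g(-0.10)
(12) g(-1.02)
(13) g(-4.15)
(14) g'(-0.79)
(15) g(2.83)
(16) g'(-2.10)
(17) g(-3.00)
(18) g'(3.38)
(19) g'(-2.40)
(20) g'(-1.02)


(1) = 12.64
(2) = -11.66
(3) = -27.70
(4) = -5.80
(5) = 12.19
(6) = -131.00
(7) = 8.12
(8) = 2.30
(9) = -24.00
(10) = 0.00
(11) = 4.59
(12) = 9.08
(13) = 11.68
(14) = -4.42
(15) = -20.99
(16) = -1.80
(17) = 13.00
(18) = -12.76
(19) = -1.20
(20) = -3.96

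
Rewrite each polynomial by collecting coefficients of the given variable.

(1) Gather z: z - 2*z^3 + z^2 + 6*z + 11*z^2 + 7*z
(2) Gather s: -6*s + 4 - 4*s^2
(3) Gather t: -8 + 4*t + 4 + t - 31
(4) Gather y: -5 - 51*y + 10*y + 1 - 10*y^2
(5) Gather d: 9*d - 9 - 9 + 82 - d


(1) = -2*z^3 + 12*z^2 + 14*z
(2) = -4*s^2 - 6*s + 4
(3) = 5*t - 35
(4) = -10*y^2 - 41*y - 4
(5) = 8*d + 64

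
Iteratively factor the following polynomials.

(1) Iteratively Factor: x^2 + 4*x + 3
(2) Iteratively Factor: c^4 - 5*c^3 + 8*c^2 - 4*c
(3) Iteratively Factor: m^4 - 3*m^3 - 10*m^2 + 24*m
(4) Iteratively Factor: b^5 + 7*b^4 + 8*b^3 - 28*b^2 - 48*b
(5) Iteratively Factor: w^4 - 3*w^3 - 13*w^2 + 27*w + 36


(1) = (x + 1)*(x + 3)
(2) = (c - 2)*(c^3 - 3*c^2 + 2*c) = (c - 2)*(c - 1)*(c^2 - 2*c) = c*(c - 2)*(c - 1)*(c - 2)
(3) = (m)*(m^3 - 3*m^2 - 10*m + 24) = m*(m + 3)*(m^2 - 6*m + 8) = m*(m - 4)*(m + 3)*(m - 2)
(4) = (b)*(b^4 + 7*b^3 + 8*b^2 - 28*b - 48) = b*(b - 2)*(b^3 + 9*b^2 + 26*b + 24) = b*(b - 2)*(b + 3)*(b^2 + 6*b + 8) = b*(b - 2)*(b + 3)*(b + 4)*(b + 2)
(5) = (w + 1)*(w^3 - 4*w^2 - 9*w + 36) = (w + 1)*(w + 3)*(w^2 - 7*w + 12) = (w - 4)*(w + 1)*(w + 3)*(w - 3)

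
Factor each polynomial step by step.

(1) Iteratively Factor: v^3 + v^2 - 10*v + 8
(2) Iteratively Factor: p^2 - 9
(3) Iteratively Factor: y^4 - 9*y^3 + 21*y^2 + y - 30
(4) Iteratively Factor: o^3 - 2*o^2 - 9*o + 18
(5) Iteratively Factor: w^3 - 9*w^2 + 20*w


(1) = (v - 1)*(v^2 + 2*v - 8) = (v - 2)*(v - 1)*(v + 4)
(2) = (p - 3)*(p + 3)
(3) = (y - 3)*(y^3 - 6*y^2 + 3*y + 10) = (y - 5)*(y - 3)*(y^2 - y - 2) = (y - 5)*(y - 3)*(y - 2)*(y + 1)
(4) = (o + 3)*(o^2 - 5*o + 6) = (o - 3)*(o + 3)*(o - 2)
(5) = (w)*(w^2 - 9*w + 20) = w*(w - 5)*(w - 4)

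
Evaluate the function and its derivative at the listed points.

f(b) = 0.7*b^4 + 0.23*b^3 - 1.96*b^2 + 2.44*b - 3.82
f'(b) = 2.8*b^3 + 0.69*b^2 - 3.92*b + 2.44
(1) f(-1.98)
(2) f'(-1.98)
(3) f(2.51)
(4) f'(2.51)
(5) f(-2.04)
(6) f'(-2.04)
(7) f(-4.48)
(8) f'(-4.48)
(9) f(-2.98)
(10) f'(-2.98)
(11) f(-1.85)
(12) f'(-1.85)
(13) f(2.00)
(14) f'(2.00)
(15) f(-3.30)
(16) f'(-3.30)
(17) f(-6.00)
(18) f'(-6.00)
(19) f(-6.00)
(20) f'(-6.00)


(1) = -7.36
(2) = -8.83
(3) = 21.38
(4) = 41.22
(5) = -6.78
(6) = -10.46
(7) = 207.20
(8) = -217.91
(9) = 20.62
(10) = -53.85
(11) = -8.30
(12) = -5.68
(13) = 6.26
(14) = 19.76
(15) = 41.53
(16) = -77.73
(17) = 768.50
(18) = -554.00
(19) = 768.50
(20) = -554.00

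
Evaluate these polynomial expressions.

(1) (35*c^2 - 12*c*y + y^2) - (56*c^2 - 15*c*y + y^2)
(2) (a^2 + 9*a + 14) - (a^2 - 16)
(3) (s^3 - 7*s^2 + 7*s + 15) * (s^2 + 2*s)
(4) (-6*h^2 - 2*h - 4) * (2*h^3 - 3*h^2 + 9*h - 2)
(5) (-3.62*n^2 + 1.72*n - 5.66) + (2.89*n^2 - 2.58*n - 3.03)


(1) = -21*c^2 + 3*c*y
(2) = 9*a + 30
(3) = s^5 - 5*s^4 - 7*s^3 + 29*s^2 + 30*s
(4) = -12*h^5 + 14*h^4 - 56*h^3 + 6*h^2 - 32*h + 8
(5) = -0.73*n^2 - 0.86*n - 8.69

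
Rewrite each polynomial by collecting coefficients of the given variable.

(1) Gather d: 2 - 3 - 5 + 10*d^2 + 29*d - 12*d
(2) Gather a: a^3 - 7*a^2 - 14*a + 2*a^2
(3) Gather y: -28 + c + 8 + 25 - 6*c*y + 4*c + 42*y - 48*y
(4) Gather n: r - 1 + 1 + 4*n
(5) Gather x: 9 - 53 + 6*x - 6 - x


(1) = 10*d^2 + 17*d - 6
(2) = a^3 - 5*a^2 - 14*a
(3) = 5*c + y*(-6*c - 6) + 5
(4) = 4*n + r
(5) = 5*x - 50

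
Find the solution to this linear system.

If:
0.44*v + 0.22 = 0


Then:
v = -0.50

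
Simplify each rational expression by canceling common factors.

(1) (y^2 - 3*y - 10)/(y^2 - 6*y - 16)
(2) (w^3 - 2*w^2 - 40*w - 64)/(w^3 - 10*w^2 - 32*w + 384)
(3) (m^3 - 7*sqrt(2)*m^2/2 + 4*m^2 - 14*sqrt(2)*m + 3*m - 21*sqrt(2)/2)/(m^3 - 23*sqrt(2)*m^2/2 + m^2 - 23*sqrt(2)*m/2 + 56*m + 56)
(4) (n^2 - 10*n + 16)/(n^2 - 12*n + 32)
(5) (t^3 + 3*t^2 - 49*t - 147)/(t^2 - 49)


(1) = (y - 5)/(y - 8)
(2) = (w^2 + 6*w + 8)/(w^2 - 2*w - 48)
(3) = (4*m + 12)/(4*m - 32*sqrt(2))
(4) = (n - 2)/(n - 4)
(5) = t + 3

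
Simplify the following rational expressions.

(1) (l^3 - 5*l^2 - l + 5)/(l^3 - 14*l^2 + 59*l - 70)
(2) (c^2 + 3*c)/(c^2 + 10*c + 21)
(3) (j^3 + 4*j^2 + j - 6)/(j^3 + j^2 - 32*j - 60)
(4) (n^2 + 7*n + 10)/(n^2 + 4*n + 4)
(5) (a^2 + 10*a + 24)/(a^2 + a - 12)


(1) = (l^2 - 1)/(l^2 - 9*l + 14)
(2) = c/(c + 7)
(3) = (j^2 + 2*j - 3)/(j^2 - j - 30)
(4) = (n + 5)/(n + 2)
(5) = (a + 6)/(a - 3)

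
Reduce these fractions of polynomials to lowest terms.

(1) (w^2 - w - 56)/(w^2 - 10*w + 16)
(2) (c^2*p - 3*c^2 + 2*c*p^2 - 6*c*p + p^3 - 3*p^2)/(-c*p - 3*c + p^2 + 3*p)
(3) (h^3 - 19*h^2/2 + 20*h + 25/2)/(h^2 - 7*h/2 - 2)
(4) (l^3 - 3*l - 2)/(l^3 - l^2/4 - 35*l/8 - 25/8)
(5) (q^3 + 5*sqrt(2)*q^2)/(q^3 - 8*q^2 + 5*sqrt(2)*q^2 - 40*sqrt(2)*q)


(1) = (w + 7)/(w - 2)
(2) = (c^2*p - 3*c^2 + 2*c*p^2 - 6*c*p + p^3 - 3*p^2)/(-c*p - 3*c + p^2 + 3*p)
(3) = (h^2 - 10*h + 25)/(h - 4)
(4) = (8*l^2 - 8*l - 16)/(8*l^2 - 10*l - 25)
(5) = q/(q - 8)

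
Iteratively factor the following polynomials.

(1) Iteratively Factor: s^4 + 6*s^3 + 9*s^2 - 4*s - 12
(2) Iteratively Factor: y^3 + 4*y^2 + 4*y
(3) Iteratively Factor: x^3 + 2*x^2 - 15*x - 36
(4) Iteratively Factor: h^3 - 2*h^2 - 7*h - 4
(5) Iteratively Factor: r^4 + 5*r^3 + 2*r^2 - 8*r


(1) = (s + 3)*(s^3 + 3*s^2 - 4) = (s - 1)*(s + 3)*(s^2 + 4*s + 4) = (s - 1)*(s + 2)*(s + 3)*(s + 2)
(2) = (y + 2)*(y^2 + 2*y) = y*(y + 2)*(y + 2)
(3) = (x + 3)*(x^2 - x - 12) = (x - 4)*(x + 3)*(x + 3)
(4) = (h + 1)*(h^2 - 3*h - 4) = (h - 4)*(h + 1)*(h + 1)
(5) = (r - 1)*(r^3 + 6*r^2 + 8*r) = r*(r - 1)*(r^2 + 6*r + 8) = r*(r - 1)*(r + 2)*(r + 4)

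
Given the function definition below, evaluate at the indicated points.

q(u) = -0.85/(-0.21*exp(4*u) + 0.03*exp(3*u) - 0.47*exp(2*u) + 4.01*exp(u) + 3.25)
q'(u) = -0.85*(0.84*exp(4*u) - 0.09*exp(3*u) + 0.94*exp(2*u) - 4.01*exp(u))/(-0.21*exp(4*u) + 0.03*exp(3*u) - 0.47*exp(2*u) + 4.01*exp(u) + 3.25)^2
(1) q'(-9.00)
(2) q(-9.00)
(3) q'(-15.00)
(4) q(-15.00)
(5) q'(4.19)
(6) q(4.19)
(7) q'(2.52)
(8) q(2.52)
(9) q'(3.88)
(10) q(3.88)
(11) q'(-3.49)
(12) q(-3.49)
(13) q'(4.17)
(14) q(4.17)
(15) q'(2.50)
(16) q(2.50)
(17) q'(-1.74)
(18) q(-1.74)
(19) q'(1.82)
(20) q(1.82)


(1) = 0.00
(2) = -0.26
(3) = 0.00
(4) = -0.26
(5) = -0.00
(6) = 0.00
(7) = -0.00
(8) = 0.00
(9) = -0.00
(10) = 0.00
(11) = 0.01
(12) = -0.25
(13) = -0.00
(14) = 0.00
(15) = -0.00
(16) = 0.00
(17) = 0.04
(18) = -0.22
(19) = -0.01
(20) = 0.00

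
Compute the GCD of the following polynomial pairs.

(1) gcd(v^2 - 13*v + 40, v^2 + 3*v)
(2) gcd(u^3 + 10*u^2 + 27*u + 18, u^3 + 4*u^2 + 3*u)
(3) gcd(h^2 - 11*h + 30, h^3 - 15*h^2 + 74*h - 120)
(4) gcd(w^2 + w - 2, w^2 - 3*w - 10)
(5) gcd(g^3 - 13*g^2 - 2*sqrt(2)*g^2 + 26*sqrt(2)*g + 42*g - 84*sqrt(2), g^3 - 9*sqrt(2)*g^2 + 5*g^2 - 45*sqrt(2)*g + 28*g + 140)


(1) = gcd((v - 8)*(v - 5), v*(v + 3)) = 1
(2) = u^2 + 4*u + 3
(3) = h^2 - 11*h + 30
(4) = gcd((w - 1)*(w + 2), (w - 5)*(w + 2)) = w + 2
(5) = gcd((g - 7)*(g - 6)*(g - 2*sqrt(2)), (g + 5)*(g - 7*sqrt(2))*(g - 2*sqrt(2))) = g - 2*sqrt(2)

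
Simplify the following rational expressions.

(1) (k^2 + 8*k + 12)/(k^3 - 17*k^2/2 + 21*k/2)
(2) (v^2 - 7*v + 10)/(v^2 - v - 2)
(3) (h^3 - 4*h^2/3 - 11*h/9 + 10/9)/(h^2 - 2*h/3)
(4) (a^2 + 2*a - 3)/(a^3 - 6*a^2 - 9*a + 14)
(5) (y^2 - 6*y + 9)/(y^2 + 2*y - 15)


(1) = (2*k^2 + 16*k + 24)/(2*k^3 - 17*k^2 + 21*k)
(2) = (v - 5)/(v + 1)
(3) = (3*h^2 - 2*h - 5)/(3*h)
(4) = (a + 3)/(a^2 - 5*a - 14)
(5) = (y - 3)/(y + 5)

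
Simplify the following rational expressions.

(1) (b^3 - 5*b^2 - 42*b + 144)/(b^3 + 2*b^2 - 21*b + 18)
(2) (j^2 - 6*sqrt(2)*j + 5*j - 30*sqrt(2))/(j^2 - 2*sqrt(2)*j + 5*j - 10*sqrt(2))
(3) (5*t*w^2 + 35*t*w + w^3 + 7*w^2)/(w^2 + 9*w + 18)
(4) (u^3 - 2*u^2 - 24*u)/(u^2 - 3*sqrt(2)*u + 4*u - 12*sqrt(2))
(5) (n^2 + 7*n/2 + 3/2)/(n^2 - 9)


(1) = (b - 8)/(b - 1)
(2) = (j - 6*sqrt(2))/(j - 2*sqrt(2))
(3) = (5*t*w^2 + 35*t*w + w^3 + 7*w^2)/(w^2 + 9*w + 18)
(4) = (u^2 - 6*u)/(u - 3*sqrt(2))
(5) = (2*n + 1)/(2*n - 6)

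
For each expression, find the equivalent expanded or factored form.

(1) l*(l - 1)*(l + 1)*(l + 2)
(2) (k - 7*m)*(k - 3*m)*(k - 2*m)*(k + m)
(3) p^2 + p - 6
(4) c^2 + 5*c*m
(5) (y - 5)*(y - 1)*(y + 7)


(1) = l^4 + 2*l^3 - l^2 - 2*l
(2) = k^4 - 11*k^3*m + 29*k^2*m^2 - k*m^3 - 42*m^4
(3) = (p - 2)*(p + 3)
(4) = c*(c + 5*m)
(5) = y^3 + y^2 - 37*y + 35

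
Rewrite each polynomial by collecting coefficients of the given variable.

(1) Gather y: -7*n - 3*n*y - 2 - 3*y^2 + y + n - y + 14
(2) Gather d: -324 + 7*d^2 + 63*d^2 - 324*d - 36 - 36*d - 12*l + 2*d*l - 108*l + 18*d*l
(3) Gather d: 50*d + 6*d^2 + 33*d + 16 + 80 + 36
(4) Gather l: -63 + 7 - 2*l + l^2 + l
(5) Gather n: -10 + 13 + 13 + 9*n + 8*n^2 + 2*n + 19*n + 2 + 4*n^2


(1) = -3*n*y - 6*n - 3*y^2 + 12
(2) = 70*d^2 + d*(20*l - 360) - 120*l - 360
(3) = 6*d^2 + 83*d + 132
(4) = l^2 - l - 56
(5) = 12*n^2 + 30*n + 18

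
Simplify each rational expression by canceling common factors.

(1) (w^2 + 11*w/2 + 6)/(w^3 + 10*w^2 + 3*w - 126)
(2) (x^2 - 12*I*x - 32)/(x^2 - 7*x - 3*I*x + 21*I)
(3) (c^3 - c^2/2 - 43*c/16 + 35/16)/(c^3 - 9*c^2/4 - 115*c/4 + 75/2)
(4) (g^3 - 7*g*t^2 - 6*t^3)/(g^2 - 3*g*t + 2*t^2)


(1) = (2*w^2 + 11*w + 12)/(2*w^3 + 20*w^2 + 6*w - 252)
(2) = (x^2 - 12*I*x - 32)/(x^2 + x*(-7 - 3*I) + 21*I)
(3) = (4*c^2 + 3*c - 7)/(4*c^2 - 4*c - 120)
(4) = (g^3 - 7*g*t^2 - 6*t^3)/(g^2 - 3*g*t + 2*t^2)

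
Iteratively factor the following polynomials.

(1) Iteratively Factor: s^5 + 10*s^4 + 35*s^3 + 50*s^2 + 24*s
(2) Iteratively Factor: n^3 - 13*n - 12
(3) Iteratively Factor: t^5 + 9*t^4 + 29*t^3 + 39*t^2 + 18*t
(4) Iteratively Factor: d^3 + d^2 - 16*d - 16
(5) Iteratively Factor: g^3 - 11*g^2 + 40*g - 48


(1) = (s + 4)*(s^4 + 6*s^3 + 11*s^2 + 6*s) = (s + 2)*(s + 4)*(s^3 + 4*s^2 + 3*s) = (s + 1)*(s + 2)*(s + 4)*(s^2 + 3*s) = (s + 1)*(s + 2)*(s + 3)*(s + 4)*(s)
(2) = (n - 4)*(n^2 + 4*n + 3) = (n - 4)*(n + 1)*(n + 3)
(3) = (t + 2)*(t^4 + 7*t^3 + 15*t^2 + 9*t) = t*(t + 2)*(t^3 + 7*t^2 + 15*t + 9) = t*(t + 1)*(t + 2)*(t^2 + 6*t + 9) = t*(t + 1)*(t + 2)*(t + 3)*(t + 3)
(4) = (d - 4)*(d^2 + 5*d + 4) = (d - 4)*(d + 1)*(d + 4)
(5) = (g - 4)*(g^2 - 7*g + 12) = (g - 4)^2*(g - 3)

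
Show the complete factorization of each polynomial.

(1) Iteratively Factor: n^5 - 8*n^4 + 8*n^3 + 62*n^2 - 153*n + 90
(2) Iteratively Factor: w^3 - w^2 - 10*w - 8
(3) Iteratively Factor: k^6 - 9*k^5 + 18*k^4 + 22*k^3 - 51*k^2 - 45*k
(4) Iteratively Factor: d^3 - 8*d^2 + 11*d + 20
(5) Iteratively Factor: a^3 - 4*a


(1) = (n - 1)*(n^4 - 7*n^3 + n^2 + 63*n - 90) = (n - 2)*(n - 1)*(n^3 - 5*n^2 - 9*n + 45) = (n - 3)*(n - 2)*(n - 1)*(n^2 - 2*n - 15) = (n - 3)*(n - 2)*(n - 1)*(n + 3)*(n - 5)
(2) = (w + 1)*(w^2 - 2*w - 8) = (w + 1)*(w + 2)*(w - 4)
(3) = (k - 3)*(k^5 - 6*k^4 + 22*k^2 + 15*k) = (k - 3)*(k + 1)*(k^4 - 7*k^3 + 7*k^2 + 15*k) = (k - 5)*(k - 3)*(k + 1)*(k^3 - 2*k^2 - 3*k) = (k - 5)*(k - 3)^2*(k + 1)*(k^2 + k) = k*(k - 5)*(k - 3)^2*(k + 1)*(k + 1)
(4) = (d + 1)*(d^2 - 9*d + 20) = (d - 5)*(d + 1)*(d - 4)
(5) = (a)*(a^2 - 4) = a*(a + 2)*(a - 2)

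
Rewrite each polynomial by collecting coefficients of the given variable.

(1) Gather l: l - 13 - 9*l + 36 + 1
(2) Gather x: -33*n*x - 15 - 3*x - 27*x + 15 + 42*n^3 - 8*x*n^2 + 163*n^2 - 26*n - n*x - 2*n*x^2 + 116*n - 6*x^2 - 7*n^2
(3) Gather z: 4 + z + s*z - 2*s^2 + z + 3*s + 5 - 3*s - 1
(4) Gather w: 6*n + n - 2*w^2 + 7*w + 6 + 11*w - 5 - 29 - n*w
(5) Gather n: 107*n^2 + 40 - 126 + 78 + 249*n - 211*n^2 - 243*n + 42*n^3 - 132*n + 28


(1) = 24 - 8*l
(2) = 42*n^3 + 156*n^2 + 90*n + x^2*(-2*n - 6) + x*(-8*n^2 - 34*n - 30)
(3) = -2*s^2 + z*(s + 2) + 8
(4) = 7*n - 2*w^2 + w*(18 - n) - 28
(5) = 42*n^3 - 104*n^2 - 126*n + 20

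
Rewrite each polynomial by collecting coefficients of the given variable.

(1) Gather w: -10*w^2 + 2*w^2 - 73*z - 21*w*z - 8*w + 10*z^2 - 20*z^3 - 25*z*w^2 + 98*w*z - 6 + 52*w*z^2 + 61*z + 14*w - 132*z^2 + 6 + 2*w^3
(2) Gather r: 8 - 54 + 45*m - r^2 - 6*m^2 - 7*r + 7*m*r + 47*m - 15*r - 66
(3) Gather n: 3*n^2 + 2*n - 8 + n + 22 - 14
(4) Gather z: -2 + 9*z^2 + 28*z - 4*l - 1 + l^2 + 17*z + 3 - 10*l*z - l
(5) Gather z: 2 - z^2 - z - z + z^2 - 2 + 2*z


(1) = 2*w^3 + w^2*(-25*z - 8) + w*(52*z^2 + 77*z + 6) - 20*z^3 - 122*z^2 - 12*z
(2) = -6*m^2 + 92*m - r^2 + r*(7*m - 22) - 112
(3) = 3*n^2 + 3*n
(4) = l^2 - 5*l + 9*z^2 + z*(45 - 10*l)
(5) = 0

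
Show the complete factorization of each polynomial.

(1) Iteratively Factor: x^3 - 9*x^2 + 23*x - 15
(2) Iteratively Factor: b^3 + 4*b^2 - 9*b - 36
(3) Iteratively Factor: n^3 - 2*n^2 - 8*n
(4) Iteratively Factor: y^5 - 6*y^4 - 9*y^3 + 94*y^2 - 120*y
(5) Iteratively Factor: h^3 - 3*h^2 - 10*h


(1) = (x - 5)*(x^2 - 4*x + 3) = (x - 5)*(x - 3)*(x - 1)
(2) = (b - 3)*(b^2 + 7*b + 12) = (b - 3)*(b + 4)*(b + 3)
(3) = (n)*(n^2 - 2*n - 8) = n*(n + 2)*(n - 4)
(4) = (y + 4)*(y^4 - 10*y^3 + 31*y^2 - 30*y) = y*(y + 4)*(y^3 - 10*y^2 + 31*y - 30) = y*(y - 3)*(y + 4)*(y^2 - 7*y + 10) = y*(y - 5)*(y - 3)*(y + 4)*(y - 2)
(5) = (h)*(h^2 - 3*h - 10) = h*(h + 2)*(h - 5)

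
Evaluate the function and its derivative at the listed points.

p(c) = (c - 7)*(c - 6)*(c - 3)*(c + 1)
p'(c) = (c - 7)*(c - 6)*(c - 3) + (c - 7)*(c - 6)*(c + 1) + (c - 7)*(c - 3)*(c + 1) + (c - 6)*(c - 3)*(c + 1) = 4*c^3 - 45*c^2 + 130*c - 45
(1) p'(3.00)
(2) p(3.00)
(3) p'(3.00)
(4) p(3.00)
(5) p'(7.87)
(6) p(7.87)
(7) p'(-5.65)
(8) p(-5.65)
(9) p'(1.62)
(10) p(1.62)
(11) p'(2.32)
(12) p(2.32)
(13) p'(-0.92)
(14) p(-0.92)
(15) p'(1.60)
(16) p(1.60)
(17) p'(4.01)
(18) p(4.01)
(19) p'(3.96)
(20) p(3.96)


(1) = 48.00
(2) = 0.00
(3) = 48.00
(4) = 0.00
(5) = 140.71
(6) = 70.28
(7) = -2937.46
(8) = 5927.69
(9) = 64.51
(10) = -85.20
(11) = 64.34
(12) = -38.88
(13) = -205.80
(14) = -17.19
(15) = 64.18
(16) = -86.49
(17) = 10.62
(18) = 30.11
(19) = 12.52
(20) = 29.53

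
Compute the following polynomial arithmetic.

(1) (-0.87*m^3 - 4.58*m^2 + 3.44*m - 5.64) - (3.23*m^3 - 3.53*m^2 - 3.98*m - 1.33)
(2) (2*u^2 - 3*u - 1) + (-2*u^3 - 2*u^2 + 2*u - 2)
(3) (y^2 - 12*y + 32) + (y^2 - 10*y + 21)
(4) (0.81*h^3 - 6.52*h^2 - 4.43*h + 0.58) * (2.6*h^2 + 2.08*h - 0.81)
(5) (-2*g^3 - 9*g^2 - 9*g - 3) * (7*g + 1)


(1) = -4.1*m^3 - 1.05*m^2 + 7.42*m - 4.31
(2) = -2*u^3 - u - 3
(3) = 2*y^2 - 22*y + 53
(4) = 2.106*h^5 - 15.2672*h^4 - 25.7357*h^3 - 2.4252*h^2 + 4.7947*h - 0.4698
(5) = -14*g^4 - 65*g^3 - 72*g^2 - 30*g - 3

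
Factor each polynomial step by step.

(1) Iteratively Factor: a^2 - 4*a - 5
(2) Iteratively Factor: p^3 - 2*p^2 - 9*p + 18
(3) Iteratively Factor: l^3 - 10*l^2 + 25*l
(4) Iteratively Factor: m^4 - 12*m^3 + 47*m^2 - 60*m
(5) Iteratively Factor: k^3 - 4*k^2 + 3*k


(1) = (a + 1)*(a - 5)
(2) = (p + 3)*(p^2 - 5*p + 6) = (p - 2)*(p + 3)*(p - 3)
(3) = (l)*(l^2 - 10*l + 25) = l*(l - 5)*(l - 5)
(4) = (m - 5)*(m^3 - 7*m^2 + 12*m) = (m - 5)*(m - 3)*(m^2 - 4*m) = (m - 5)*(m - 4)*(m - 3)*(m)
(5) = (k - 3)*(k^2 - k) = (k - 3)*(k - 1)*(k)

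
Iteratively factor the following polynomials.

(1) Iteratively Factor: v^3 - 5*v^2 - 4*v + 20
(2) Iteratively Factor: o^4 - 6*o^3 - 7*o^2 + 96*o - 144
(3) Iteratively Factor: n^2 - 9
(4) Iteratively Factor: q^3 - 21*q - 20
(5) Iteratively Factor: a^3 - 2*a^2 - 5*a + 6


(1) = (v - 5)*(v^2 - 4) = (v - 5)*(v - 2)*(v + 2)
(2) = (o - 3)*(o^3 - 3*o^2 - 16*o + 48) = (o - 3)*(o + 4)*(o^2 - 7*o + 12) = (o - 3)^2*(o + 4)*(o - 4)
(3) = (n - 3)*(n + 3)
(4) = (q + 1)*(q^2 - q - 20) = (q + 1)*(q + 4)*(q - 5)
(5) = (a - 3)*(a^2 + a - 2) = (a - 3)*(a - 1)*(a + 2)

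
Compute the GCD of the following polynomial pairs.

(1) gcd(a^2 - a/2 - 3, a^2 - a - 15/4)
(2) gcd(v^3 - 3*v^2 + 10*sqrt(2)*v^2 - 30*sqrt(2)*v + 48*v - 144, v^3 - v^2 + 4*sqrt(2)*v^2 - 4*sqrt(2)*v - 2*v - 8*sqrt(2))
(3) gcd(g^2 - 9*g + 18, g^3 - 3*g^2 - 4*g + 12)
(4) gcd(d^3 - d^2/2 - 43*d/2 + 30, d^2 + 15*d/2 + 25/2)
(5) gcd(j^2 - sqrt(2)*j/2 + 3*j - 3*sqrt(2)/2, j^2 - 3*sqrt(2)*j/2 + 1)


(1) = gcd((a - 2)*(a + 3/2), (a - 5/2)*(a + 3/2)) = a + 3/2
(2) = v + 4*sqrt(2)
(3) = g - 3
(4) = gcd((d - 4)*(d - 3/2)*(d + 5), (d + 5/2)*(d + 5)) = d + 5
(5) = gcd((j + 3)*(j - sqrt(2)/2), (j - sqrt(2))*(j - sqrt(2)/2)) = j - sqrt(2)/2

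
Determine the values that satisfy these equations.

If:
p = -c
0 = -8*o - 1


Then:
c = -p
o = -1/8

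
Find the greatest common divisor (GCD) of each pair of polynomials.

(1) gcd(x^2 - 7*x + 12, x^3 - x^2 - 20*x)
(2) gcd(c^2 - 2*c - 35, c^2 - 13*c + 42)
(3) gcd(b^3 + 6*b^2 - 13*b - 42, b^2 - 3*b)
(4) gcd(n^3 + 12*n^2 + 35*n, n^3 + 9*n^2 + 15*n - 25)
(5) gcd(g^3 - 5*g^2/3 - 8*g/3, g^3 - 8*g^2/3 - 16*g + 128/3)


(1) = 1
(2) = gcd((c - 7)*(c + 5), (c - 7)*(c - 6)) = c - 7
(3) = gcd((b - 3)*(b + 2)*(b + 7), b*(b - 3)) = b - 3
(4) = gcd(n*(n + 5)*(n + 7), (n - 1)*(n + 5)^2) = n + 5
(5) = gcd(g*(g - 8/3)*(g + 1), (g - 4)*(g - 8/3)*(g + 4)) = g - 8/3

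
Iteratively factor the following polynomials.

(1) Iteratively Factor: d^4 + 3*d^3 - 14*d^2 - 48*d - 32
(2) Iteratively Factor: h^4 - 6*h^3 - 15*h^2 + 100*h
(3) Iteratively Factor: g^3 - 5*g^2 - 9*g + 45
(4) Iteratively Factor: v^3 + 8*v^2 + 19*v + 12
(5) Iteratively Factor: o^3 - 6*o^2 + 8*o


(1) = (d + 2)*(d^3 + d^2 - 16*d - 16) = (d + 2)*(d + 4)*(d^2 - 3*d - 4) = (d + 1)*(d + 2)*(d + 4)*(d - 4)
(2) = (h - 5)*(h^3 - h^2 - 20*h) = (h - 5)*(h + 4)*(h^2 - 5*h) = (h - 5)^2*(h + 4)*(h)
(3) = (g - 3)*(g^2 - 2*g - 15) = (g - 3)*(g + 3)*(g - 5)
(4) = (v + 4)*(v^2 + 4*v + 3) = (v + 1)*(v + 4)*(v + 3)
(5) = (o)*(o^2 - 6*o + 8) = o*(o - 2)*(o - 4)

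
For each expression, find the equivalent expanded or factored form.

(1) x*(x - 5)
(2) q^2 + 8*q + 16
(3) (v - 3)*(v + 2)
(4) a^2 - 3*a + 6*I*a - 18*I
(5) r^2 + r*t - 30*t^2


(1) = x^2 - 5*x
(2) = (q + 4)^2
(3) = v^2 - v - 6
(4) = (a - 3)*(a + 6*I)
(5) = (r - 5*t)*(r + 6*t)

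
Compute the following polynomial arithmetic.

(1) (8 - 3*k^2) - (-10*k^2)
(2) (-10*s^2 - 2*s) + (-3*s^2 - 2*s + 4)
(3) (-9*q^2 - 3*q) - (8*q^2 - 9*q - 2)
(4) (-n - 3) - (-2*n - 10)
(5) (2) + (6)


(1) = 7*k^2 + 8
(2) = -13*s^2 - 4*s + 4
(3) = -17*q^2 + 6*q + 2
(4) = n + 7
(5) = 8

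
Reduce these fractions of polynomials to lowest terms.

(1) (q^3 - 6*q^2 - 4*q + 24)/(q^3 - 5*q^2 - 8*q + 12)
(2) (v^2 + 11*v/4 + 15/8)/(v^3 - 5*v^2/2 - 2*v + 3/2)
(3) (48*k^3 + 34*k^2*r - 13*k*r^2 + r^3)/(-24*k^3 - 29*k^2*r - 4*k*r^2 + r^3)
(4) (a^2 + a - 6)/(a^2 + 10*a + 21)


(1) = (q - 2)/(q - 1)
(2) = (8*v^2 + 22*v + 15)/(8*v^3 - 20*v^2 - 16*v + 12)
(3) = (-6*k + r)/(3*k + r)
(4) = (a - 2)/(a + 7)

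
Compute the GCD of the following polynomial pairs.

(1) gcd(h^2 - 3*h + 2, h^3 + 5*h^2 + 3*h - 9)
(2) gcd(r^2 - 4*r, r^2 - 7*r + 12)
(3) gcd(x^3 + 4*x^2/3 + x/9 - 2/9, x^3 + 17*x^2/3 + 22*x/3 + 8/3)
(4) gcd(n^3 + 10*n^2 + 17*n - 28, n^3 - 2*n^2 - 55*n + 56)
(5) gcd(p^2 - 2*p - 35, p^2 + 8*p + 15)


(1) = gcd((h - 2)*(h - 1), (h - 1)*(h + 3)^2) = h - 1
(2) = gcd(r*(r - 4), (r - 4)*(r - 3)) = r - 4
(3) = x^2 + 5*x/3 + 2/3
(4) = gcd((n - 1)*(n + 4)*(n + 7), (n - 8)*(n - 1)*(n + 7)) = n^2 + 6*n - 7
(5) = gcd((p - 7)*(p + 5), (p + 3)*(p + 5)) = p + 5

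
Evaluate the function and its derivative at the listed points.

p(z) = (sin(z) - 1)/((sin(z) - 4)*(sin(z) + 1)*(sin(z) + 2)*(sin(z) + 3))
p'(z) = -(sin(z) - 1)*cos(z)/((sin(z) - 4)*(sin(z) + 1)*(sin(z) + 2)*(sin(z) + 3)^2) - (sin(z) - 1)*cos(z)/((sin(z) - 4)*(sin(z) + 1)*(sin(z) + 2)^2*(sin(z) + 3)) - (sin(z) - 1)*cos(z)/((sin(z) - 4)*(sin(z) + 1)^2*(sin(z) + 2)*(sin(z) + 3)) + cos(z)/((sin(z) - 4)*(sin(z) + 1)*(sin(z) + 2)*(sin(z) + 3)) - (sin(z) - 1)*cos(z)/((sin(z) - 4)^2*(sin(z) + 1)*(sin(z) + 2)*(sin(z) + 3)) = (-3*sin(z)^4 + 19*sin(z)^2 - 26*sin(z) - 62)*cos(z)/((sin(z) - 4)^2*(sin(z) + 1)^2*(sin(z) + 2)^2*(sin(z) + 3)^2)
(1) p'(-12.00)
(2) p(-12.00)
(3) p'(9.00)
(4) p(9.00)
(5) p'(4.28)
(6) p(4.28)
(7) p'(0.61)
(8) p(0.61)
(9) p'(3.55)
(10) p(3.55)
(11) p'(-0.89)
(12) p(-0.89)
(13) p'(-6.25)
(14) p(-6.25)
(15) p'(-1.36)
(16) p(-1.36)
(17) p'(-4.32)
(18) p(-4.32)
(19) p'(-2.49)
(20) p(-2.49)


(1) = -0.03
(2) = 0.01
(3) = 0.04
(4) = 0.01
(5) = 9.75
(6) = 1.85
(7) = -0.02
(8) = 0.01
(9) = 0.37
(10) = 0.13
(11) = -2.36
(12) = 0.61
(13) = -0.10
(14) = 0.04
(15) = -85.32
(16) = 8.68
(17) = 0.01
(18) = 0.00
(19) = 0.86
(20) = 0.27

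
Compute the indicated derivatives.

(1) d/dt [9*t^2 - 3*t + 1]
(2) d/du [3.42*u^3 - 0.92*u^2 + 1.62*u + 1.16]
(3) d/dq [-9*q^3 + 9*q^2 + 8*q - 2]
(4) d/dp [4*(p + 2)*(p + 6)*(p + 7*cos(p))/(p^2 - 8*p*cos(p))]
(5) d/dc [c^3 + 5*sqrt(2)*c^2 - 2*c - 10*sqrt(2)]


(1) = 18*t - 3
(2) = 10.26*u^2 - 1.84*u + 1.62
(3) = -27*q^2 + 18*q + 8
(4) = 4*(p*(p - 8*cos(p))*(-(p + 2)*(p + 6)*(7*sin(p) - 1) + (p + 2)*(p + 7*cos(p)) + (p + 6)*(p + 7*cos(p))) - 2*(p + 2)*(p + 6)*(p + 7*cos(p))*(4*p*sin(p) + p - 4*cos(p)))/(p^2*(p - 8*cos(p))^2)
(5) = 3*c^2 + 10*sqrt(2)*c - 2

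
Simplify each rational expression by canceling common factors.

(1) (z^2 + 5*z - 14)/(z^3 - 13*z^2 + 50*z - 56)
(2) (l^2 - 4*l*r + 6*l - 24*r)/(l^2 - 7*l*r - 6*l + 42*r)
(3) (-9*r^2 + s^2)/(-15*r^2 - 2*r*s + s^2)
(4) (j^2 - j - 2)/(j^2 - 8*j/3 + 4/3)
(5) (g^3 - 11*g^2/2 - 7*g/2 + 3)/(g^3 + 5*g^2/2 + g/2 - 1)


(1) = (z + 7)/(z^2 - 11*z + 28)
(2) = (-l^2 + 4*l*r - 6*l + 24*r)/(-l^2 + 7*l*r + 6*l - 42*r)
(3) = (3*r - s)/(5*r - s)
(4) = (3*j + 3)/(3*j - 2)
(5) = (g - 6)/(g + 2)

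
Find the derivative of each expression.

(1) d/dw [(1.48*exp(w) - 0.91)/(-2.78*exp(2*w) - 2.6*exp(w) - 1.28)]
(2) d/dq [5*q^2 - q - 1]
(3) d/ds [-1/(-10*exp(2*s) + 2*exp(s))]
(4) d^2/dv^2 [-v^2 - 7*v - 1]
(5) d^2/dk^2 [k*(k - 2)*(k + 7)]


(1) = (4.1144*exp(2*w) - 5.0596*exp(w) - 4.2604)*exp(w)/(7.7284*exp(4*w) + 14.456*exp(3*w) + 13.8768*exp(2*w) + 6.656*exp(w) + 1.6384)
(2) = 10*q - 1
(3) = (1 - 10*exp(s))*exp(-s)/(2*(5*exp(s) - 1)^2)
(4) = -2
(5) = 6*k + 10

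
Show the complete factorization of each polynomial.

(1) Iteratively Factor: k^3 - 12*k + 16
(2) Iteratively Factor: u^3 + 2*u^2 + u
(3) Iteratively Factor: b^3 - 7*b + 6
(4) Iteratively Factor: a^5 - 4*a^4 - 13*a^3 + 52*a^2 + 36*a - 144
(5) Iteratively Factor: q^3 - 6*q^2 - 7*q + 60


(1) = (k - 2)*(k^2 + 2*k - 8) = (k - 2)^2*(k + 4)
(2) = (u + 1)*(u^2 + u) = u*(u + 1)*(u + 1)
(3) = (b - 1)*(b^2 + b - 6) = (b - 2)*(b - 1)*(b + 3)
(4) = (a + 3)*(a^4 - 7*a^3 + 8*a^2 + 28*a - 48) = (a - 3)*(a + 3)*(a^3 - 4*a^2 - 4*a + 16) = (a - 3)*(a + 2)*(a + 3)*(a^2 - 6*a + 8) = (a - 3)*(a - 2)*(a + 2)*(a + 3)*(a - 4)
(5) = (q + 3)*(q^2 - 9*q + 20) = (q - 4)*(q + 3)*(q - 5)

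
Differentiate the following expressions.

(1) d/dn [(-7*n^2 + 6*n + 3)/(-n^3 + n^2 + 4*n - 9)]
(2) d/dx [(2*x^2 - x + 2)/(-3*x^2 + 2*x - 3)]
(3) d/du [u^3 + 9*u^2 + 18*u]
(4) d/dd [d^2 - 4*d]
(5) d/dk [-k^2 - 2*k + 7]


(1) = (-7*n^4 + 12*n^3 - 25*n^2 + 120*n - 66)/(n^6 - 2*n^5 - 7*n^4 + 26*n^3 - 2*n^2 - 72*n + 81)
(2) = (x^2 - 1)/(9*x^4 - 12*x^3 + 22*x^2 - 12*x + 9)
(3) = 3*u^2 + 18*u + 18
(4) = 2*d - 4
(5) = -2*k - 2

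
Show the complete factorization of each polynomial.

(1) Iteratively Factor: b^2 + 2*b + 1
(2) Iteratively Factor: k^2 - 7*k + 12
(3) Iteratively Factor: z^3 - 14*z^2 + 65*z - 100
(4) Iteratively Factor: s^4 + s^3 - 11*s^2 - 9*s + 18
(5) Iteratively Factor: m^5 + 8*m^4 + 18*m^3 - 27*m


(1) = (b + 1)*(b + 1)
(2) = (k - 3)*(k - 4)
(3) = (z - 5)*(z^2 - 9*z + 20) = (z - 5)*(z - 4)*(z - 5)
(4) = (s - 1)*(s^3 + 2*s^2 - 9*s - 18) = (s - 3)*(s - 1)*(s^2 + 5*s + 6) = (s - 3)*(s - 1)*(s + 2)*(s + 3)
(5) = (m + 3)*(m^4 + 5*m^3 + 3*m^2 - 9*m) = (m - 1)*(m + 3)*(m^3 + 6*m^2 + 9*m) = (m - 1)*(m + 3)^2*(m^2 + 3*m) = (m - 1)*(m + 3)^3*(m)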